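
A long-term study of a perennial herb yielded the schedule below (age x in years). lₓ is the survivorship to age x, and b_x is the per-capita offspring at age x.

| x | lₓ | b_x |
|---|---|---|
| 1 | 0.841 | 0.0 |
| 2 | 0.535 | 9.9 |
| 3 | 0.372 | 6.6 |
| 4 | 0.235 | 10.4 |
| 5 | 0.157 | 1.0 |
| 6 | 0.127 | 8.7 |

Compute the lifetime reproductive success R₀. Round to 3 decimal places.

11.458

R₀ = Σ lₓ b_x:
  age 1: 0.841 × 0.0 = 0.0000
  age 2: 0.535 × 9.9 = 5.2965
  age 3: 0.372 × 6.6 = 2.4552
  age 4: 0.235 × 10.4 = 2.4440
  age 5: 0.157 × 1.0 = 0.1570
  age 6: 0.127 × 8.7 = 1.1049
R₀ = 0.0000 + 5.2965 + 2.4552 + 2.4440 + 0.1570 + 1.1049 = 11.4576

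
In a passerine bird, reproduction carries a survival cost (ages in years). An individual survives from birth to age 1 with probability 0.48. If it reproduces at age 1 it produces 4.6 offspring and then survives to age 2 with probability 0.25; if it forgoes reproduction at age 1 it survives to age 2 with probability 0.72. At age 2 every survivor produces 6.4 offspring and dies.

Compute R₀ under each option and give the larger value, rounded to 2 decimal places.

breed at age 1: R₀ = 0.48 × (4.6 + 0.25 × 6.4) = 0.48 × 6.2000 = 2.9760
delay to age 2: R₀ = 0.48 × (0.72 × 6.4) = 0.48 × 4.6080 = 2.2118
Higher: breed at age 1 (2.9760).

2.98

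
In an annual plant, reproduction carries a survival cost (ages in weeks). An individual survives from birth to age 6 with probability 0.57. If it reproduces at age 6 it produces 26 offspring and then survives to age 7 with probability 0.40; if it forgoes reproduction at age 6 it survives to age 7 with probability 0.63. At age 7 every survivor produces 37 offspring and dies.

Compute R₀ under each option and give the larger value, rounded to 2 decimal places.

23.26

breed at age 6: R₀ = 0.57 × (26 + 0.40 × 37) = 0.57 × 40.8000 = 23.2560
delay to age 7: R₀ = 0.57 × (0.63 × 37) = 0.57 × 23.3100 = 13.2867
Higher: breed at age 6 (23.2560).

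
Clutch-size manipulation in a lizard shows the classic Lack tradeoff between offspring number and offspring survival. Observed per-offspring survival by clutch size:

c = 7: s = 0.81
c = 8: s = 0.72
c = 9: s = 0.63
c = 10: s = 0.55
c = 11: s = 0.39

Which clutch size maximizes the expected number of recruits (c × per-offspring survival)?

Expected recruits = c × s(c):
  c=7: 7 × 0.81 = 5.670
  c=8: 8 × 0.72 = 5.760
  c=9: 9 × 0.63 = 5.670
  c=10: 10 × 0.55 = 5.500
  c=11: 11 × 0.39 = 4.290
Maximum at c = 8 (5.760 recruits).

8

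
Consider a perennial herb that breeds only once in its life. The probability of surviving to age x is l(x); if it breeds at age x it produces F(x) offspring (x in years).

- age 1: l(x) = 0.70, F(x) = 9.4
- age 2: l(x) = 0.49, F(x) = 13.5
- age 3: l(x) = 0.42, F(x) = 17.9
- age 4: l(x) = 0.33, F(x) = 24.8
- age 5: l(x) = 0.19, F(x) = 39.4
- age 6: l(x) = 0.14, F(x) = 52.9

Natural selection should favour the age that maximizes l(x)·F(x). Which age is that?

4

Expected offspring if breeding at age x = l(x) × F(x):
  age 1: 0.70 × 9.4 = 6.580
  age 2: 0.49 × 13.5 = 6.615
  age 3: 0.42 × 17.9 = 7.518
  age 4: 0.33 × 24.8 = 8.184
  age 5: 0.19 × 39.4 = 7.486
  age 6: 0.14 × 52.9 = 7.406
Maximum at age 4 (8.184).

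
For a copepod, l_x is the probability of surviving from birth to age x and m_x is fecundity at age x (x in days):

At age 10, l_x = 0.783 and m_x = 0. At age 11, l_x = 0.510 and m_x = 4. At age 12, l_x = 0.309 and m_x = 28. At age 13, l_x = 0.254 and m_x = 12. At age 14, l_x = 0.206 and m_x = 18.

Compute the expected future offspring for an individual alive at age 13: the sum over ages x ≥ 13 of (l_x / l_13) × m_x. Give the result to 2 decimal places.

26.60

l_13 = 0.254. Conditional survival from age 13 to x is l_x / l_13.
  x=13: (0.254/0.254) × 12 = 12.0000
  x=14: (0.206/0.254) × 18 = 14.5984
Sum = 12.0000 + 14.5984 = 26.5984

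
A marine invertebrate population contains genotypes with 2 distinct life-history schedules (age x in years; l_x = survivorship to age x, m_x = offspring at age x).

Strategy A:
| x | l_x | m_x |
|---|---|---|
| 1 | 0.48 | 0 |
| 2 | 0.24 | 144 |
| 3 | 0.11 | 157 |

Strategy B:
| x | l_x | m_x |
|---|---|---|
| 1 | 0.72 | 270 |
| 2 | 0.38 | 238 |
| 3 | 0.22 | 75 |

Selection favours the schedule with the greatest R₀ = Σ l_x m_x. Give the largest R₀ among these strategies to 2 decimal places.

Strategy A: R₀ = 0.48×0 + 0.24×144 + 0.11×157 = 51.8300
Strategy B: R₀ = 0.72×270 + 0.38×238 + 0.22×75 = 301.3400
Highest R₀: strategy B with 301.3400.

301.34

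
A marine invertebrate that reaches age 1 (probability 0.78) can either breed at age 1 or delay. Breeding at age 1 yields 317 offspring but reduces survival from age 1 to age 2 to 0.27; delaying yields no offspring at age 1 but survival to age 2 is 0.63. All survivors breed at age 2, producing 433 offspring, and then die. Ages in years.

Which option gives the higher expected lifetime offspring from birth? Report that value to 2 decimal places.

338.45

breed at age 1: R₀ = 0.78 × (317 + 0.27 × 433) = 0.78 × 433.9100 = 338.4498
delay to age 2: R₀ = 0.78 × (0.63 × 433) = 0.78 × 272.7900 = 212.7762
Higher: breed at age 1 (338.4498).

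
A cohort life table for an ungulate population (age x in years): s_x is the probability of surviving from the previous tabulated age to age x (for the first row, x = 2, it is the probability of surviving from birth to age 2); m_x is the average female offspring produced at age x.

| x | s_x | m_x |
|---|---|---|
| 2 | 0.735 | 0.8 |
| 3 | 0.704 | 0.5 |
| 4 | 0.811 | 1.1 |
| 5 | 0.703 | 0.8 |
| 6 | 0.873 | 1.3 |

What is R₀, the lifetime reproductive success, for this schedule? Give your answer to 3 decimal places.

1.879

Survivorship from birth: l_x = s_2·s_3·…·s_x.
  l_2 = 0.73500
  l_3 = 0.51744
  l_4 = 0.41964
  l_5 = 0.29501
  l_6 = 0.25754
R₀ = Σ l_x m_x:
  age 2: 0.73500 × 0.8 = 0.5880
  age 3: 0.51744 × 0.5 = 0.2587
  age 4: 0.41964 × 1.1 = 0.4616
  age 5: 0.29501 × 0.8 = 0.2360
  age 6: 0.25754 × 1.3 = 0.3348
R₀ = 0.5880 + 0.2587 + 0.4616 + 0.2360 + 0.3348 = 1.8791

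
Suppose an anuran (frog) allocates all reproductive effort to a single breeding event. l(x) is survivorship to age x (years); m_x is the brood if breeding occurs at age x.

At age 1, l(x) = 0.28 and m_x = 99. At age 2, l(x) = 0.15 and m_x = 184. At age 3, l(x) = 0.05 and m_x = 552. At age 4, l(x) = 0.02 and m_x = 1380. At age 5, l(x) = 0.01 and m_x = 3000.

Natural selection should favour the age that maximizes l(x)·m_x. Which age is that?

Expected offspring if breeding at age x = l(x) × m_x:
  age 1: 0.28 × 99 = 27.720
  age 2: 0.15 × 184 = 27.600
  age 3: 0.05 × 552 = 27.600
  age 4: 0.02 × 1380 = 27.600
  age 5: 0.01 × 3000 = 30.000
Maximum at age 5 (30.000).

5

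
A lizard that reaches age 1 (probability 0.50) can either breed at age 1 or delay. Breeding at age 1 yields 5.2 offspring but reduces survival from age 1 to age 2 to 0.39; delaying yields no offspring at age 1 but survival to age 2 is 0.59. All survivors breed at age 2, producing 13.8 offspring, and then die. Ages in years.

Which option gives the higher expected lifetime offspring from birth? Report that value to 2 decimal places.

5.29

breed at age 1: R₀ = 0.50 × (5.2 + 0.39 × 13.8) = 0.50 × 10.5820 = 5.2910
delay to age 2: R₀ = 0.50 × (0.59 × 13.8) = 0.50 × 8.1420 = 4.0710
Higher: breed at age 1 (5.2910).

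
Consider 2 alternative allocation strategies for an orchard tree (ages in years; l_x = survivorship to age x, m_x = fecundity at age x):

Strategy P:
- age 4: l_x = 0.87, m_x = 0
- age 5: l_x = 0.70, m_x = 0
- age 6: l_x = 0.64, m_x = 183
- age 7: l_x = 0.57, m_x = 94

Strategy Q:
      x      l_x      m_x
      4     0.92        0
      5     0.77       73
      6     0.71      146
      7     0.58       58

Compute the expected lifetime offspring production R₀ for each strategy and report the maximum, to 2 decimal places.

193.51

Strategy P: R₀ = 0.87×0 + 0.70×0 + 0.64×183 + 0.57×94 = 170.7000
Strategy Q: R₀ = 0.92×0 + 0.77×73 + 0.71×146 + 0.58×58 = 193.5100
Highest R₀: strategy Q with 193.5100.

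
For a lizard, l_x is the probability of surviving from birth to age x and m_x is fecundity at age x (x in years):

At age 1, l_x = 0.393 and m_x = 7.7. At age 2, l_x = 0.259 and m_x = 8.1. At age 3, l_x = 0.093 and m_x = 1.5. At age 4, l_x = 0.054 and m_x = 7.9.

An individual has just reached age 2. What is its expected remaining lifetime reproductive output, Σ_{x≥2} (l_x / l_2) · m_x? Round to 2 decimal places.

10.29

l_2 = 0.259. Conditional survival from age 2 to x is l_x / l_2.
  x=2: (0.259/0.259) × 8.1 = 8.1000
  x=3: (0.093/0.259) × 1.5 = 0.5386
  x=4: (0.054/0.259) × 7.9 = 1.6471
Sum = 8.1000 + 0.5386 + 1.6471 = 10.2857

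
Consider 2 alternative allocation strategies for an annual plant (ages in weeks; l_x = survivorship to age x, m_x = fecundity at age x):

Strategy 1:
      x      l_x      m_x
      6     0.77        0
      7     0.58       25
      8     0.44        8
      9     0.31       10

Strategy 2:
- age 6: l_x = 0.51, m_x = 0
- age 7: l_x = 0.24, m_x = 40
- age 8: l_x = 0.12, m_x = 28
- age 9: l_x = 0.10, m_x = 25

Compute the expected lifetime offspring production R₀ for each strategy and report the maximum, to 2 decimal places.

21.12

Strategy 1: R₀ = 0.77×0 + 0.58×25 + 0.44×8 + 0.31×10 = 21.1200
Strategy 2: R₀ = 0.51×0 + 0.24×40 + 0.12×28 + 0.10×25 = 15.4600
Highest R₀: strategy 1 with 21.1200.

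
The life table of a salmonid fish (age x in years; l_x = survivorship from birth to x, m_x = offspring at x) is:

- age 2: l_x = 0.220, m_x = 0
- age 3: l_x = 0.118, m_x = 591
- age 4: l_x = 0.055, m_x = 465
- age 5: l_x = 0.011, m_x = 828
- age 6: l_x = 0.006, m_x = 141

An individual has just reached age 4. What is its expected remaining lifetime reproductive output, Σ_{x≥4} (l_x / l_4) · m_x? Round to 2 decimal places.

l_4 = 0.055. Conditional survival from age 4 to x is l_x / l_4.
  x=4: (0.055/0.055) × 465 = 465.0000
  x=5: (0.011/0.055) × 828 = 165.6000
  x=6: (0.006/0.055) × 141 = 15.3818
Sum = 465.0000 + 165.6000 + 15.3818 = 645.9818

645.98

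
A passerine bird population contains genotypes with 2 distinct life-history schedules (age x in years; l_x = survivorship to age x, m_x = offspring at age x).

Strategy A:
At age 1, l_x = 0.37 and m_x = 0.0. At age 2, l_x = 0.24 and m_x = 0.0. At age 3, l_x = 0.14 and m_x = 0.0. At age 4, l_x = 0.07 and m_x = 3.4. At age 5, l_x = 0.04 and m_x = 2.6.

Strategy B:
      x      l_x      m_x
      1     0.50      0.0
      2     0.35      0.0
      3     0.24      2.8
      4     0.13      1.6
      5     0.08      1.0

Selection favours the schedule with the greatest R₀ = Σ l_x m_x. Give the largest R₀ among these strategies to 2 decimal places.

Strategy A: R₀ = 0.37×0.0 + 0.24×0.0 + 0.14×0.0 + 0.07×3.4 + 0.04×2.6 = 0.3420
Strategy B: R₀ = 0.50×0.0 + 0.35×0.0 + 0.24×2.8 + 0.13×1.6 + 0.08×1.0 = 0.9600
Highest R₀: strategy B with 0.9600.

0.96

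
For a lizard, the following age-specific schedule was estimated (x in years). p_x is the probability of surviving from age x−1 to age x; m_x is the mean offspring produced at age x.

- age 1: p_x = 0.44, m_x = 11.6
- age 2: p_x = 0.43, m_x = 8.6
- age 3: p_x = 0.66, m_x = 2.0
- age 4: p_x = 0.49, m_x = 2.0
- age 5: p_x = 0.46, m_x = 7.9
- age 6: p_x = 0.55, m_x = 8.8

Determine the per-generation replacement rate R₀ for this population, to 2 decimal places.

7.46

Survivorship from birth: l_x = p_1·p_2·…·p_x.
  l_1 = 0.44000
  l_2 = 0.18920
  l_3 = 0.12487
  l_4 = 0.06119
  l_5 = 0.02815
  l_6 = 0.01548
R₀ = Σ l_x m_x:
  age 1: 0.44000 × 11.6 = 5.1040
  age 2: 0.18920 × 8.6 = 1.6271
  age 3: 0.12487 × 2.0 = 0.2497
  age 4: 0.06119 × 2.0 = 0.1224
  age 5: 0.02815 × 7.9 = 0.2224
  age 6: 0.01548 × 8.8 = 0.1362
R₀ = 5.1040 + 1.6271 + 0.2497 + 0.1224 + 0.2224 + 0.1362 = 7.4618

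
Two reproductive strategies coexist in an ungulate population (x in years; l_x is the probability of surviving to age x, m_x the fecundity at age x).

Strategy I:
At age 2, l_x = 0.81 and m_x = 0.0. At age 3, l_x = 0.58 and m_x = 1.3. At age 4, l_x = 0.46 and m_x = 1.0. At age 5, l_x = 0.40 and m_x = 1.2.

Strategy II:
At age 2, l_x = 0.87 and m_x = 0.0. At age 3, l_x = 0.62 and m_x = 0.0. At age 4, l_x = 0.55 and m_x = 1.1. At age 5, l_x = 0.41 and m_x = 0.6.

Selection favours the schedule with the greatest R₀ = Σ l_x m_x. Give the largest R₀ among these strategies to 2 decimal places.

1.69

Strategy I: R₀ = 0.81×0.0 + 0.58×1.3 + 0.46×1.0 + 0.40×1.2 = 1.6940
Strategy II: R₀ = 0.87×0.0 + 0.62×0.0 + 0.55×1.1 + 0.41×0.6 = 0.8510
Highest R₀: strategy I with 1.6940.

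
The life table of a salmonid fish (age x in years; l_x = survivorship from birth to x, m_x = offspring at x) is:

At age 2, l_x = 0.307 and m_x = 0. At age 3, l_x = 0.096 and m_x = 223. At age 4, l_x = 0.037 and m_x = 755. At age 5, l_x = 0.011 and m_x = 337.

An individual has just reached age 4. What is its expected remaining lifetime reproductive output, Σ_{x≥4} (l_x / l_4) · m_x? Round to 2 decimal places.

855.19

l_4 = 0.037. Conditional survival from age 4 to x is l_x / l_4.
  x=4: (0.037/0.037) × 755 = 755.0000
  x=5: (0.011/0.037) × 337 = 100.1892
Sum = 755.0000 + 100.1892 = 855.1892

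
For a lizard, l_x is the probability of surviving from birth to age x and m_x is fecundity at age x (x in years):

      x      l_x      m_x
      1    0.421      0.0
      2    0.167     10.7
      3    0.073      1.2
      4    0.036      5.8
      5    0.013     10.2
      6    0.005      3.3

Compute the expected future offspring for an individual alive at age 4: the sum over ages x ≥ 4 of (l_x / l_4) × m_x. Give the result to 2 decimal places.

l_4 = 0.036. Conditional survival from age 4 to x is l_x / l_4.
  x=4: (0.036/0.036) × 5.8 = 5.8000
  x=5: (0.013/0.036) × 10.2 = 3.6833
  x=6: (0.005/0.036) × 3.3 = 0.4583
Sum = 5.8000 + 3.6833 + 0.4583 = 9.9417

9.94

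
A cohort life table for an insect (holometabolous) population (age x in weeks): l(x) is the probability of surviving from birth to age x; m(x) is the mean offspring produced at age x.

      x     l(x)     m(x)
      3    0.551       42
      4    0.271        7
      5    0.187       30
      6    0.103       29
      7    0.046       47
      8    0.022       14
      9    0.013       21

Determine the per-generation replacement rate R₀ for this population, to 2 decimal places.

R₀ = Σ l(x) m(x):
  age 3: 0.551 × 42 = 23.1420
  age 4: 0.271 × 7 = 1.8970
  age 5: 0.187 × 30 = 5.6100
  age 6: 0.103 × 29 = 2.9870
  age 7: 0.046 × 47 = 2.1620
  age 8: 0.022 × 14 = 0.3080
  age 9: 0.013 × 21 = 0.2730
R₀ = 23.1420 + 1.8970 + 5.6100 + 2.9870 + 2.1620 + 0.3080 + 0.2730 = 36.3790

36.38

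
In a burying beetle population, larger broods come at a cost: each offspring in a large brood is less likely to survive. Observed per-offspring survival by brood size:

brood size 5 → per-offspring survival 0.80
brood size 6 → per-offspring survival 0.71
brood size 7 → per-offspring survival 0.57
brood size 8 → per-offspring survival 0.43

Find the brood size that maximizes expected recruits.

Expected recruits = c × s(c):
  c=5: 5 × 0.80 = 4.000
  c=6: 6 × 0.71 = 4.260
  c=7: 7 × 0.57 = 3.990
  c=8: 8 × 0.43 = 3.440
Maximum at c = 6 (4.260 recruits).

6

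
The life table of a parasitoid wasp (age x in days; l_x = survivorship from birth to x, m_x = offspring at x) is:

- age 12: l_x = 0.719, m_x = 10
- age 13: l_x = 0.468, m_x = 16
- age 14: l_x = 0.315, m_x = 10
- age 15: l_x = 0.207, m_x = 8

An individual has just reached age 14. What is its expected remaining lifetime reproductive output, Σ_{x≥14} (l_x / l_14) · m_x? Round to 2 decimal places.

l_14 = 0.315. Conditional survival from age 14 to x is l_x / l_14.
  x=14: (0.315/0.315) × 10 = 10.0000
  x=15: (0.207/0.315) × 8 = 5.2571
Sum = 10.0000 + 5.2571 = 15.2571

15.26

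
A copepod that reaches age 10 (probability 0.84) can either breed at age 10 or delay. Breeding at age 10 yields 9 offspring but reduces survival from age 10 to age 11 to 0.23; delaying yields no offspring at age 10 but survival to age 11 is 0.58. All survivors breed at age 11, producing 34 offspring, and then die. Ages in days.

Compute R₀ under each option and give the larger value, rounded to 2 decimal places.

breed at age 10: R₀ = 0.84 × (9 + 0.23 × 34) = 0.84 × 16.8200 = 14.1288
delay to age 11: R₀ = 0.84 × (0.58 × 34) = 0.84 × 19.7200 = 16.5648
Higher: delay to age 11 (16.5648).

16.56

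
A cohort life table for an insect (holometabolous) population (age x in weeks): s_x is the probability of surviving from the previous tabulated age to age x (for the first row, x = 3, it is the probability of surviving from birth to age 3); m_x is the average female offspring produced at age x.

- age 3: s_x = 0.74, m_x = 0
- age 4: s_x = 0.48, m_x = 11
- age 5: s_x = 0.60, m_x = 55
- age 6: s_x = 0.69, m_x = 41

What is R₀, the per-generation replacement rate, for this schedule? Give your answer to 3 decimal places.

21.658

Survivorship from birth: l_x = s_3·s_4·…·s_x.
  l_3 = 0.74000
  l_4 = 0.35520
  l_5 = 0.21312
  l_6 = 0.14705
R₀ = Σ l_x m_x:
  age 3: 0.74000 × 0 = 0.0000
  age 4: 0.35520 × 11 = 3.9072
  age 5: 0.21312 × 55 = 11.7216
  age 6: 0.14705 × 41 = 6.0290
R₀ = 0.0000 + 3.9072 + 11.7216 + 6.0290 = 21.6578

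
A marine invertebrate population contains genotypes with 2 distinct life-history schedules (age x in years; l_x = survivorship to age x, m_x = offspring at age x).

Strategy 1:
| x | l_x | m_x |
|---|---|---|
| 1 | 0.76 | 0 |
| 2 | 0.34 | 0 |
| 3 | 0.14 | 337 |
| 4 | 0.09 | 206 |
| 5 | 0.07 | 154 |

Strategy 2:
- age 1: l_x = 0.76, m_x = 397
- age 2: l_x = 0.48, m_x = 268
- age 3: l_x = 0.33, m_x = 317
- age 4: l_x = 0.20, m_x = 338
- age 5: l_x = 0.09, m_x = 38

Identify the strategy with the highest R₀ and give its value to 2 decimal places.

Strategy 1: R₀ = 0.76×0 + 0.34×0 + 0.14×337 + 0.09×206 + 0.07×154 = 76.5000
Strategy 2: R₀ = 0.76×397 + 0.48×268 + 0.33×317 + 0.20×338 + 0.09×38 = 605.9900
Highest R₀: strategy 2 with 605.9900.

605.99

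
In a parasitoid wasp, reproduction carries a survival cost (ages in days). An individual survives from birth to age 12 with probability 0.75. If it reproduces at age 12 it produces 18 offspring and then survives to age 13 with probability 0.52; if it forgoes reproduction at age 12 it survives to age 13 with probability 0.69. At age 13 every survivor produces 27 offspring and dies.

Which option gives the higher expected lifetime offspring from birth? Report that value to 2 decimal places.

24.03

breed at age 12: R₀ = 0.75 × (18 + 0.52 × 27) = 0.75 × 32.0400 = 24.0300
delay to age 13: R₀ = 0.75 × (0.69 × 27) = 0.75 × 18.6300 = 13.9725
Higher: breed at age 12 (24.0300).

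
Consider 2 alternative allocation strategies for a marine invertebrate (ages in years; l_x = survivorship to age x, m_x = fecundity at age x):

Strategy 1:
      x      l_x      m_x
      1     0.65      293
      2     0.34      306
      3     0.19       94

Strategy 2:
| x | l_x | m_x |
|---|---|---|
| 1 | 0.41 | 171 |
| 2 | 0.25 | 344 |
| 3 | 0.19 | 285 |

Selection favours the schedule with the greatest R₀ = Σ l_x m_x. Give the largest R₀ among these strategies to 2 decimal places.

312.35

Strategy 1: R₀ = 0.65×293 + 0.34×306 + 0.19×94 = 312.3500
Strategy 2: R₀ = 0.41×171 + 0.25×344 + 0.19×285 = 210.2600
Highest R₀: strategy 1 with 312.3500.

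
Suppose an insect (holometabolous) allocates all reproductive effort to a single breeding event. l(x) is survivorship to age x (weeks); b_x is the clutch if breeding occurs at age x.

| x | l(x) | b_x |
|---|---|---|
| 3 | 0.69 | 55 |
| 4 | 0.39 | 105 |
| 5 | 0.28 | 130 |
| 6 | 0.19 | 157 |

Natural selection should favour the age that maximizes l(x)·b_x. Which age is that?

4

Expected offspring if breeding at age x = l(x) × b_x:
  age 3: 0.69 × 55 = 37.950
  age 4: 0.39 × 105 = 40.950
  age 5: 0.28 × 130 = 36.400
  age 6: 0.19 × 157 = 29.830
Maximum at age 4 (40.950).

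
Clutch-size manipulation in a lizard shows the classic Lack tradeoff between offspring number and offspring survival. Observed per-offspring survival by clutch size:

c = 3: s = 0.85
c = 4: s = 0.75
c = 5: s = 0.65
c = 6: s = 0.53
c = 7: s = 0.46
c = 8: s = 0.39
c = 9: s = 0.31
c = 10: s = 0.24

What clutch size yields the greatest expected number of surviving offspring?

5

Expected surviving offspring = c × s(c):
  c=3: 3 × 0.85 = 2.550
  c=4: 4 × 0.75 = 3.000
  c=5: 5 × 0.65 = 3.250
  c=6: 6 × 0.53 = 3.180
  c=7: 7 × 0.46 = 3.220
  c=8: 8 × 0.39 = 3.120
  c=9: 9 × 0.31 = 2.790
  c=10: 10 × 0.24 = 2.400
Maximum at c = 5 (3.250 surviving offspring).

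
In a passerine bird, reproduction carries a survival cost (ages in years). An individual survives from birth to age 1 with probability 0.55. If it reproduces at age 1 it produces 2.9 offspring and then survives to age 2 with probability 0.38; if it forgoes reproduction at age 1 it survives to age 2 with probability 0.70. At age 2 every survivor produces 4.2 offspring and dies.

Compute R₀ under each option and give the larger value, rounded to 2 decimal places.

2.47

breed at age 1: R₀ = 0.55 × (2.9 + 0.38 × 4.2) = 0.55 × 4.4960 = 2.4728
delay to age 2: R₀ = 0.55 × (0.70 × 4.2) = 0.55 × 2.9400 = 1.6170
Higher: breed at age 1 (2.4728).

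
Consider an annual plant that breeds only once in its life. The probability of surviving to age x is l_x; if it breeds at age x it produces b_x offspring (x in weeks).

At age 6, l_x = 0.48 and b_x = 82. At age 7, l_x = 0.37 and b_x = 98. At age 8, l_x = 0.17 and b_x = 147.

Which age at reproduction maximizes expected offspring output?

6

Expected offspring if breeding at age x = l_x × b_x:
  age 6: 0.48 × 82 = 39.360
  age 7: 0.37 × 98 = 36.260
  age 8: 0.17 × 147 = 24.990
Maximum at age 6 (39.360).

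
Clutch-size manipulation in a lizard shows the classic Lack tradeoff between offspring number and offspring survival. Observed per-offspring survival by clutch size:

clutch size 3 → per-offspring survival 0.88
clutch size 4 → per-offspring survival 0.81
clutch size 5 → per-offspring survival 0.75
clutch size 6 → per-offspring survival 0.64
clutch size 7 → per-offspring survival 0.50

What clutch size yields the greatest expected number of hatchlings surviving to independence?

6

Expected hatchlings surviving to independence = c × s(c):
  c=3: 3 × 0.88 = 2.640
  c=4: 4 × 0.81 = 3.240
  c=5: 5 × 0.75 = 3.750
  c=6: 6 × 0.64 = 3.840
  c=7: 7 × 0.50 = 3.500
Maximum at c = 6 (3.840 hatchlings surviving to independence).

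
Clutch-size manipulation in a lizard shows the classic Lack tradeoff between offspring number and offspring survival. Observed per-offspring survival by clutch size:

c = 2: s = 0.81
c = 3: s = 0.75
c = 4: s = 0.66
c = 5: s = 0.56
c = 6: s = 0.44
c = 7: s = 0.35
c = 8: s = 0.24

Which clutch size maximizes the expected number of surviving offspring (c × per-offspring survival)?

5

Expected surviving offspring = c × s(c):
  c=2: 2 × 0.81 = 1.620
  c=3: 3 × 0.75 = 2.250
  c=4: 4 × 0.66 = 2.640
  c=5: 5 × 0.56 = 2.800
  c=6: 6 × 0.44 = 2.640
  c=7: 7 × 0.35 = 2.450
  c=8: 8 × 0.24 = 1.920
Maximum at c = 5 (2.800 surviving offspring).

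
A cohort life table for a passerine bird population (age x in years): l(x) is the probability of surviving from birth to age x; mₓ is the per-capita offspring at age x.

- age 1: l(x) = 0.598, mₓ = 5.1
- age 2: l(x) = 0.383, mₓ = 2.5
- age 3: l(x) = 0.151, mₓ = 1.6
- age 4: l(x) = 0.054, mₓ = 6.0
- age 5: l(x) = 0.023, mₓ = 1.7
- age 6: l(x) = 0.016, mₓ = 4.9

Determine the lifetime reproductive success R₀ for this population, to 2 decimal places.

R₀ = Σ l(x) mₓ:
  age 1: 0.598 × 5.1 = 3.0498
  age 2: 0.383 × 2.5 = 0.9575
  age 3: 0.151 × 1.6 = 0.2416
  age 4: 0.054 × 6.0 = 0.3240
  age 5: 0.023 × 1.7 = 0.0391
  age 6: 0.016 × 4.9 = 0.0784
R₀ = 3.0498 + 0.9575 + 0.2416 + 0.3240 + 0.0391 + 0.0784 = 4.6904

4.69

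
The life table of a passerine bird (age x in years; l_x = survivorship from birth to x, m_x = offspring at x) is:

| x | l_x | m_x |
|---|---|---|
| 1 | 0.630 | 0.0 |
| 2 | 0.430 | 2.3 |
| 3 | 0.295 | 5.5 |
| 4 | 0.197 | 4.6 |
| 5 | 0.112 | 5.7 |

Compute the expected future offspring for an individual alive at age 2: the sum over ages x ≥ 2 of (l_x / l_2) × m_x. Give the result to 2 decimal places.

l_2 = 0.430. Conditional survival from age 2 to x is l_x / l_2.
  x=2: (0.430/0.430) × 2.3 = 2.3000
  x=3: (0.295/0.430) × 5.5 = 3.7733
  x=4: (0.197/0.430) × 4.6 = 2.1074
  x=5: (0.112/0.430) × 5.7 = 1.4847
Sum = 2.3000 + 3.7733 + 2.1074 + 1.4847 = 9.6653

9.67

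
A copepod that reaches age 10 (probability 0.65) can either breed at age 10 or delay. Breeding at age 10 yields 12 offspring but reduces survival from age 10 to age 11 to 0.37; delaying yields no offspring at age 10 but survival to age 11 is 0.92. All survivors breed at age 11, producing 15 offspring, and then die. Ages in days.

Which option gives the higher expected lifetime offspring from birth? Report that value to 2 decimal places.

breed at age 10: R₀ = 0.65 × (12 + 0.37 × 15) = 0.65 × 17.5500 = 11.4075
delay to age 11: R₀ = 0.65 × (0.92 × 15) = 0.65 × 13.8000 = 8.9700
Higher: breed at age 10 (11.4075).

11.41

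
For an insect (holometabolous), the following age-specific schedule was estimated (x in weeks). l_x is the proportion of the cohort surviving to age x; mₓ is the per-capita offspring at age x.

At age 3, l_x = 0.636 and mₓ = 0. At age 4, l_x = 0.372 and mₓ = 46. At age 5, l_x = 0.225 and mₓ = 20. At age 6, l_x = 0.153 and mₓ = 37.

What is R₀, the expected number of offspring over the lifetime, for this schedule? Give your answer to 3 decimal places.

27.273

R₀ = Σ l_x mₓ:
  age 3: 0.636 × 0 = 0.0000
  age 4: 0.372 × 46 = 17.1120
  age 5: 0.225 × 20 = 4.5000
  age 6: 0.153 × 37 = 5.6610
R₀ = 0.0000 + 17.1120 + 4.5000 + 5.6610 = 27.2730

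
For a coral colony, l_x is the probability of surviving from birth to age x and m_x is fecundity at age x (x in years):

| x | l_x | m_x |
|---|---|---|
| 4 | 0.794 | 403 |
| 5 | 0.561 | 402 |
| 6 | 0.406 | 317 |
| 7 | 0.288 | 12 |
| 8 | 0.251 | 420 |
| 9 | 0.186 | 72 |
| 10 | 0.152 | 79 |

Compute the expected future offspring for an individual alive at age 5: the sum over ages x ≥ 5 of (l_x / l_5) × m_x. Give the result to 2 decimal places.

870.77

l_5 = 0.561. Conditional survival from age 5 to x is l_x / l_5.
  x=5: (0.561/0.561) × 402 = 402.0000
  x=6: (0.406/0.561) × 317 = 229.4153
  x=7: (0.288/0.561) × 12 = 6.1604
  x=8: (0.251/0.561) × 420 = 187.9144
  x=9: (0.186/0.561) × 72 = 23.8717
  x=10: (0.152/0.561) × 79 = 21.4046
Sum = 402.0000 + 229.4153 + 6.1604 + 187.9144 + 23.8717 + 21.4046 = 870.7665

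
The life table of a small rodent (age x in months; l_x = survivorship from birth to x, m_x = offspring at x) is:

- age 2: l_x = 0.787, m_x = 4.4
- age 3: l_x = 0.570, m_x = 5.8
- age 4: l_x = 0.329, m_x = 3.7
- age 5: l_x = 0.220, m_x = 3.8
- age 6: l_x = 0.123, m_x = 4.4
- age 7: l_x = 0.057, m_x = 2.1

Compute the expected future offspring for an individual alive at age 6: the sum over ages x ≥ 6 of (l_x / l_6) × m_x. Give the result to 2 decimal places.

5.37

l_6 = 0.123. Conditional survival from age 6 to x is l_x / l_6.
  x=6: (0.123/0.123) × 4.4 = 4.4000
  x=7: (0.057/0.123) × 2.1 = 0.9732
Sum = 4.4000 + 0.9732 = 5.3732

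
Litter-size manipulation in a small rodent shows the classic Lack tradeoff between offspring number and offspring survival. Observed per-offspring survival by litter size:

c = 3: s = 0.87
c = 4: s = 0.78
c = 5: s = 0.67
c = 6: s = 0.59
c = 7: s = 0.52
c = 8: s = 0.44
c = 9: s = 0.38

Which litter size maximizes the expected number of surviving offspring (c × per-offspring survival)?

7

Expected surviving offspring = c × s(c):
  c=3: 3 × 0.87 = 2.610
  c=4: 4 × 0.78 = 3.120
  c=5: 5 × 0.67 = 3.350
  c=6: 6 × 0.59 = 3.540
  c=7: 7 × 0.52 = 3.640
  c=8: 8 × 0.44 = 3.520
  c=9: 9 × 0.38 = 3.420
Maximum at c = 7 (3.640 surviving offspring).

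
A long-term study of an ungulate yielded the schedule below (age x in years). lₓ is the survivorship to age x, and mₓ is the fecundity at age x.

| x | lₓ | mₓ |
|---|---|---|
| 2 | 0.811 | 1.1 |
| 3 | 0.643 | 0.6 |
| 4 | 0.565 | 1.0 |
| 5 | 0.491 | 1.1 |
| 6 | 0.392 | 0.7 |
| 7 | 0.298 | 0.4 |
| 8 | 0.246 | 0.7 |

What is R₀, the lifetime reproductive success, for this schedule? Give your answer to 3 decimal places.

2.949

R₀ = Σ lₓ mₓ:
  age 2: 0.811 × 1.1 = 0.8921
  age 3: 0.643 × 0.6 = 0.3858
  age 4: 0.565 × 1.0 = 0.5650
  age 5: 0.491 × 1.1 = 0.5401
  age 6: 0.392 × 0.7 = 0.2744
  age 7: 0.298 × 0.4 = 0.1192
  age 8: 0.246 × 0.7 = 0.1722
R₀ = 0.8921 + 0.3858 + 0.5650 + 0.5401 + 0.2744 + 0.1192 + 0.1722 = 2.9488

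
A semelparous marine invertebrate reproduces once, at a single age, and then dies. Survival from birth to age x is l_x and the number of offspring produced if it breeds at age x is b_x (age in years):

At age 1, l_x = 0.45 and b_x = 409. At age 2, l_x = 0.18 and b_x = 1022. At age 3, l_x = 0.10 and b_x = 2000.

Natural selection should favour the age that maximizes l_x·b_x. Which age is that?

3

Expected offspring if breeding at age x = l_x × b_x:
  age 1: 0.45 × 409 = 184.050
  age 2: 0.18 × 1022 = 183.960
  age 3: 0.10 × 2000 = 200.000
Maximum at age 3 (200.000).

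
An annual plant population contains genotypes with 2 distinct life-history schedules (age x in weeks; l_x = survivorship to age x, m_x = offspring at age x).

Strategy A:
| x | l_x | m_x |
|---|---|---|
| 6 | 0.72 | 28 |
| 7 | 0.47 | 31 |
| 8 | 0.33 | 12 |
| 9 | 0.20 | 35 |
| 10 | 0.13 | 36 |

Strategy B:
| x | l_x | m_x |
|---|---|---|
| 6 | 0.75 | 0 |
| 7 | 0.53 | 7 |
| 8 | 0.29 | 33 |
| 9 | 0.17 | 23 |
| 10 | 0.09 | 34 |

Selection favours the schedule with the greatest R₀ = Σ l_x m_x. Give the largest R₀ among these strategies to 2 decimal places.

50.37

Strategy A: R₀ = 0.72×28 + 0.47×31 + 0.33×12 + 0.20×35 + 0.13×36 = 50.3700
Strategy B: R₀ = 0.75×0 + 0.53×7 + 0.29×33 + 0.17×23 + 0.09×34 = 20.2500
Highest R₀: strategy A with 50.3700.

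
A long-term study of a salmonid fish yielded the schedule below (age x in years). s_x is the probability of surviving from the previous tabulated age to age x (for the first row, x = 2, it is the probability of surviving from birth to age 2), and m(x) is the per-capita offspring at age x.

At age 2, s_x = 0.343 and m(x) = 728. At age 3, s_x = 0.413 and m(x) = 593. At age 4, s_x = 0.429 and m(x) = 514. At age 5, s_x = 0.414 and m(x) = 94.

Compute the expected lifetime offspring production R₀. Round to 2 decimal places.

Survivorship from birth: l_x = s_2·s_3·…·s_x.
  l_2 = 0.34300
  l_3 = 0.14166
  l_4 = 0.06077
  l_5 = 0.02516
R₀ = Σ l_x m(x):
  age 2: 0.34300 × 728 = 249.7040
  age 3: 0.14166 × 593 = 84.0044
  age 4: 0.06077 × 514 = 31.2358
  age 5: 0.02516 × 94 = 2.3650
R₀ = 249.7040 + 84.0044 + 31.2358 + 2.3650 = 367.3092

367.31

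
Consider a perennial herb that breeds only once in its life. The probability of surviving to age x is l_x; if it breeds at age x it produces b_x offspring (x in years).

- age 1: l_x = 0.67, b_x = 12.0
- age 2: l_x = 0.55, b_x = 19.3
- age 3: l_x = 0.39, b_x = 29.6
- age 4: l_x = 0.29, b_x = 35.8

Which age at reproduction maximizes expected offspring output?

Expected offspring if breeding at age x = l_x × b_x:
  age 1: 0.67 × 12.0 = 8.040
  age 2: 0.55 × 19.3 = 10.615
  age 3: 0.39 × 29.6 = 11.544
  age 4: 0.29 × 35.8 = 10.382
Maximum at age 3 (11.544).

3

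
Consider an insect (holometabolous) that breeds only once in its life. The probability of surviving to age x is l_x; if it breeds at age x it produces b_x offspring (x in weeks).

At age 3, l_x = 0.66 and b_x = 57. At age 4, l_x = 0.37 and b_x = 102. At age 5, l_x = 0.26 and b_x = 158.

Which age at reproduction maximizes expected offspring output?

5

Expected offspring if breeding at age x = l_x × b_x:
  age 3: 0.66 × 57 = 37.620
  age 4: 0.37 × 102 = 37.740
  age 5: 0.26 × 158 = 41.080
Maximum at age 5 (41.080).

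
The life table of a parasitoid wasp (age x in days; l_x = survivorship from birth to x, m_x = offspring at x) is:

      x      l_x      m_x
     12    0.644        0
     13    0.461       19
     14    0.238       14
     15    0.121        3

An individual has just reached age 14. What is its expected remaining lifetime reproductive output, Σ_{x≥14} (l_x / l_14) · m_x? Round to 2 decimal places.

15.53

l_14 = 0.238. Conditional survival from age 14 to x is l_x / l_14.
  x=14: (0.238/0.238) × 14 = 14.0000
  x=15: (0.121/0.238) × 3 = 1.5252
Sum = 14.0000 + 1.5252 = 15.5252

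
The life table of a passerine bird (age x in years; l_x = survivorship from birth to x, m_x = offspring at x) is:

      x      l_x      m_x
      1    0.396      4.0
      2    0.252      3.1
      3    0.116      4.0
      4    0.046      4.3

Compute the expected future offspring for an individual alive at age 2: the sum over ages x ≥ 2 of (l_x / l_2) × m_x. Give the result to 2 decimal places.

5.73

l_2 = 0.252. Conditional survival from age 2 to x is l_x / l_2.
  x=2: (0.252/0.252) × 3.1 = 3.1000
  x=3: (0.116/0.252) × 4.0 = 1.8413
  x=4: (0.046/0.252) × 4.3 = 0.7849
Sum = 3.1000 + 1.8413 + 0.7849 = 5.7262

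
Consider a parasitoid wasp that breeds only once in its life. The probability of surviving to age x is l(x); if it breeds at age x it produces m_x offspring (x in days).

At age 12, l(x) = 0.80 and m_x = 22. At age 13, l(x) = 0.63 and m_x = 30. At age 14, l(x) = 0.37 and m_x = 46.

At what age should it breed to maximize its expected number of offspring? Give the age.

13

Expected offspring if breeding at age x = l(x) × m_x:
  age 12: 0.80 × 22 = 17.600
  age 13: 0.63 × 30 = 18.900
  age 14: 0.37 × 46 = 17.020
Maximum at age 13 (18.900).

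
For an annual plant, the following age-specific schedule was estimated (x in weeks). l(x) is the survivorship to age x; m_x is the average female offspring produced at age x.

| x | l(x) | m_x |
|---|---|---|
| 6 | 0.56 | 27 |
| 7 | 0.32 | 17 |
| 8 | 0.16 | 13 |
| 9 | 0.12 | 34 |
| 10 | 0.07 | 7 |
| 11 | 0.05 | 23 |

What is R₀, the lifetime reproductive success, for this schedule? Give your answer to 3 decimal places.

R₀ = Σ l(x) m_x:
  age 6: 0.56 × 27 = 15.1200
  age 7: 0.32 × 17 = 5.4400
  age 8: 0.16 × 13 = 2.0800
  age 9: 0.12 × 34 = 4.0800
  age 10: 0.07 × 7 = 0.4900
  age 11: 0.05 × 23 = 1.1500
R₀ = 15.1200 + 5.4400 + 2.0800 + 4.0800 + 0.4900 + 1.1500 = 28.3600

28.360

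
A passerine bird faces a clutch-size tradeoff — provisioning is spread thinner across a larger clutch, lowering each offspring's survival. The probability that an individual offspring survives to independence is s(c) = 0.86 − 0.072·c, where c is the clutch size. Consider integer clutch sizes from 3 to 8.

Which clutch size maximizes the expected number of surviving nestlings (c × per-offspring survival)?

6

Expected surviving nestlings = c × s(c):
  c=3: 3 × 0.644 = 1.932
  c=4: 4 × 0.572 = 2.288
  c=5: 5 × 0.500 = 2.500
  c=6: 6 × 0.428 = 2.568
  c=7: 7 × 0.356 = 2.492
  c=8: 8 × 0.284 = 2.272
Maximum at c = 6 (2.568 surviving nestlings).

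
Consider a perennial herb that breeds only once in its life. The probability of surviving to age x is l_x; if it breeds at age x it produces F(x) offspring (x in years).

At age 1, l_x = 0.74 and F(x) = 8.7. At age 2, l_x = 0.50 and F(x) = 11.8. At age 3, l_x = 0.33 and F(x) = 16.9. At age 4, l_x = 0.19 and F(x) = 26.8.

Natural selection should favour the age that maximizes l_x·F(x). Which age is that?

1

Expected offspring if breeding at age x = l_x × F(x):
  age 1: 0.74 × 8.7 = 6.438
  age 2: 0.50 × 11.8 = 5.900
  age 3: 0.33 × 16.9 = 5.577
  age 4: 0.19 × 26.8 = 5.092
Maximum at age 1 (6.438).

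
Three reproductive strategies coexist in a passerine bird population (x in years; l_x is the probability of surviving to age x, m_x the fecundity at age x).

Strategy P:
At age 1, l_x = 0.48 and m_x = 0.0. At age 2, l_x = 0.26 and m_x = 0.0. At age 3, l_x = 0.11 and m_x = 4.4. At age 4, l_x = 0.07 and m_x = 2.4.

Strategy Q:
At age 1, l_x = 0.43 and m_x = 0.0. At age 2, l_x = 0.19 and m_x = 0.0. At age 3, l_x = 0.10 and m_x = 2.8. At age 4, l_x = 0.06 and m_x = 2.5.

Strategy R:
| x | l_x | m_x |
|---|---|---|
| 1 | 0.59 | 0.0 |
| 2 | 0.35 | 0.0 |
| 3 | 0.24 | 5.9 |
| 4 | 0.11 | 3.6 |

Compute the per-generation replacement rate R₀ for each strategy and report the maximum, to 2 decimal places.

Strategy P: R₀ = 0.48×0.0 + 0.26×0.0 + 0.11×4.4 + 0.07×2.4 = 0.6520
Strategy Q: R₀ = 0.43×0.0 + 0.19×0.0 + 0.10×2.8 + 0.06×2.5 = 0.4300
Strategy R: R₀ = 0.59×0.0 + 0.35×0.0 + 0.24×5.9 + 0.11×3.6 = 1.8120
Highest R₀: strategy R with 1.8120.

1.81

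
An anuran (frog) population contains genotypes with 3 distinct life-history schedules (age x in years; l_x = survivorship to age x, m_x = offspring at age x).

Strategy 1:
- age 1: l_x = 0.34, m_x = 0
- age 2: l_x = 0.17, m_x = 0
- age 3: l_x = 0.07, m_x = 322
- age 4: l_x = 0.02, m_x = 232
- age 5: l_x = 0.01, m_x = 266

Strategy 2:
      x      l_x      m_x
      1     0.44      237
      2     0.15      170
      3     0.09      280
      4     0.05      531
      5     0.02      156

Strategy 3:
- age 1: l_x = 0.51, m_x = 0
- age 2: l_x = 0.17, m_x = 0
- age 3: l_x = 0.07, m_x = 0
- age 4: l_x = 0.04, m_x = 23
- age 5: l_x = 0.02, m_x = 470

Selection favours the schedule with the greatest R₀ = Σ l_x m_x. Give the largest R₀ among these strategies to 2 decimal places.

Strategy 1: R₀ = 0.34×0 + 0.17×0 + 0.07×322 + 0.02×232 + 0.01×266 = 29.8400
Strategy 2: R₀ = 0.44×237 + 0.15×170 + 0.09×280 + 0.05×531 + 0.02×156 = 184.6500
Strategy 3: R₀ = 0.51×0 + 0.17×0 + 0.07×0 + 0.04×23 + 0.02×470 = 10.3200
Highest R₀: strategy 2 with 184.6500.

184.65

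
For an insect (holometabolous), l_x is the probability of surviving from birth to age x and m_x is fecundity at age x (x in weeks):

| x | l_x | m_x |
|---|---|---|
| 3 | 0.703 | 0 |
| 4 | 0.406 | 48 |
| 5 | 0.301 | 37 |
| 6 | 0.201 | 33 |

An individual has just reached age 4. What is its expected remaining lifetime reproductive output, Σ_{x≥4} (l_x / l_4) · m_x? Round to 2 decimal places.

91.77

l_4 = 0.406. Conditional survival from age 4 to x is l_x / l_4.
  x=4: (0.406/0.406) × 48 = 48.0000
  x=5: (0.301/0.406) × 37 = 27.4310
  x=6: (0.201/0.406) × 33 = 16.3374
Sum = 48.0000 + 27.4310 + 16.3374 = 91.7685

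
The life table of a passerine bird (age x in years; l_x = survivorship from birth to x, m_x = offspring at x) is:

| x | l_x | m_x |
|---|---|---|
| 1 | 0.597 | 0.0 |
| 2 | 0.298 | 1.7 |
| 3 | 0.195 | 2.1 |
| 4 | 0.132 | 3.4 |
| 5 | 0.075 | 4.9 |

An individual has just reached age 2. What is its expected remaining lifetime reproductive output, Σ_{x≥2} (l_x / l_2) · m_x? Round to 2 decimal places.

5.81

l_2 = 0.298. Conditional survival from age 2 to x is l_x / l_2.
  x=2: (0.298/0.298) × 1.7 = 1.7000
  x=3: (0.195/0.298) × 2.1 = 1.3742
  x=4: (0.132/0.298) × 3.4 = 1.5060
  x=5: (0.075/0.298) × 4.9 = 1.2332
Sum = 1.7000 + 1.3742 + 1.5060 + 1.2332 = 5.8134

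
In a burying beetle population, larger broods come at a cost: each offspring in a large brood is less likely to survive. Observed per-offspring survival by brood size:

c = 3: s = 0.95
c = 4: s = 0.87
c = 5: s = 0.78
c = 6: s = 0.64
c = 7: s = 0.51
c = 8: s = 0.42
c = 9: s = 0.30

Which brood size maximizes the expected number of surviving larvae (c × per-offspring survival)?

5

Expected surviving larvae = c × s(c):
  c=3: 3 × 0.95 = 2.850
  c=4: 4 × 0.87 = 3.480
  c=5: 5 × 0.78 = 3.900
  c=6: 6 × 0.64 = 3.840
  c=7: 7 × 0.51 = 3.570
  c=8: 8 × 0.42 = 3.360
  c=9: 9 × 0.30 = 2.700
Maximum at c = 5 (3.900 surviving larvae).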